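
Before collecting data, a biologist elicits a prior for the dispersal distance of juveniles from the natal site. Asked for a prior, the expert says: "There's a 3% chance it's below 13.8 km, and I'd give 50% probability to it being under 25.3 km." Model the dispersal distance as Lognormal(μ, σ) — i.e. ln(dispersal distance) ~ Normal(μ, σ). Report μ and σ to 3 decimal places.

If T ~ Lognormal(μ,σ) then ln T ~ Normal(μ,σ), so the p-quantile of ln T is μ + z_p·σ.
ln(13.8) = 2.625 and ln(25.3) = 3.231; z_{0.03} = -1.881, z_{0.5} = 0.
σ = (3.231 − 2.625)/(0 − (-1.881)) = 0.322.
μ = 2.625 − (-1.881)·0.322 = 3.231.

μ ≈ 3.231, σ ≈ 0.322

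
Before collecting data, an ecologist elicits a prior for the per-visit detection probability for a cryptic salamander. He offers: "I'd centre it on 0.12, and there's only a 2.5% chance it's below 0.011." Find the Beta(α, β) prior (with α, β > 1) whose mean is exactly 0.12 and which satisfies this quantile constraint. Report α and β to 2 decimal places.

α ≈ 1.61, β ≈ 11.83

With mean 0.12 fixed, write α = 0.12s, β = 0.88s where s = α+β.
Need P(θ < 0.011) = 0.025 under Beta(0.12s, 0.88s). Normal approximation: (q−m)/√(m(1−m)/s) ≈ z_{0.025} = -1.96, so s ≈ 0.12·0.88·(-1.96)²/(0.011−0.12)² = 34.1.
At s = 34.1: P(θ<0.011) ≈ 0.000. Adjusting to match 0.025 gives s ≈ 13.44.
So α = 0.12·13.44 ≈ 1.61, β = 0.88·13.44 ≈ 11.83.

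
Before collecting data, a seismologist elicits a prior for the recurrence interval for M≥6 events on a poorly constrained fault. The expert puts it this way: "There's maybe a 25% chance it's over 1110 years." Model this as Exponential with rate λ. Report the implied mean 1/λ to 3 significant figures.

mean ≈ 801 years

P(T > 1110.0) = e^(−λ·1110.0) = 0.25, so λ = −ln(0.25)/1110.0 = 0.00125.
Mean = 1/λ = 801 years.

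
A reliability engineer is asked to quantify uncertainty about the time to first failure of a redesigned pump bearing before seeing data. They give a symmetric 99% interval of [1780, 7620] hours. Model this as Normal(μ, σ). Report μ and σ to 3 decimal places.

μ = 4700.000, σ = 1133.615

A symmetric 99% interval runs μ ± z·σ with z = 2.576.
Half-width = 2920, so σ = 2920/2.576 = 1133.615.
μ is the interval midpoint, 4700.000.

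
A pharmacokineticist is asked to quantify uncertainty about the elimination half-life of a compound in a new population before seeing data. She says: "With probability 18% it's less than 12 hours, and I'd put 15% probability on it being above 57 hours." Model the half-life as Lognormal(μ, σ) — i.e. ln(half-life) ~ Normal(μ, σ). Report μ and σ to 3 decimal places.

μ ≈ 3.216, σ ≈ 0.798

If T ~ Lognormal(μ,σ) then ln T ~ Normal(μ,σ), so the p-quantile of ln T is μ + z_p·σ.
ln(12) = 2.485 and ln(57) = 4.043; z_{0.18} = -0.9154, z_{0.85} = 1.036.
σ = (4.043 − 2.485)/(1.036 − (-0.9154)) = 0.798.
μ = 2.485 − (-0.9154)·0.798 = 3.216.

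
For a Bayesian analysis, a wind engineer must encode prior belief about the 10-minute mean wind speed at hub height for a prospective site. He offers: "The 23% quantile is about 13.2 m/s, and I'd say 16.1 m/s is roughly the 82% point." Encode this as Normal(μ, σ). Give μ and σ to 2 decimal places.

μ = 14.50, σ = 1.75

The p-quantile of Normal(μ,σ) is μ + z_p·σ, with z_{0.23} = -0.7388 and z_{0.82} = 0.9154.
Eliminate σ: μ = (z₂·x₁ − z₁·x₂)/(z₂ − z₁) = (0.9154·13.2 − (-0.7388)·16.1)/1.654 = 14.50.
Then σ = (x₂ − x₁)/(z₂ − z₁) = (16.1 − 13.2)/1.654 = 1.75.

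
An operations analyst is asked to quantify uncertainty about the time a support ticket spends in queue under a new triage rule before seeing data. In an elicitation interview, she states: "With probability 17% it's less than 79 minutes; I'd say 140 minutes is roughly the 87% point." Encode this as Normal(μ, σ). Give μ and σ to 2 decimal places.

μ = 106.98, σ = 29.32

For Normal(μ,σ), the p-quantile is μ + z_p·σ. Here z_{0.17} = -0.9542, z_{0.87} = 1.126.
So 79 = μ − 0.9542σ and 140 = μ + 1.126σ.
Subtracting: σ = (140 − 79)/(1.126 − (-0.9542)) = 29.32.
Then μ = 79 − (-0.9542)·29.32 = 106.98.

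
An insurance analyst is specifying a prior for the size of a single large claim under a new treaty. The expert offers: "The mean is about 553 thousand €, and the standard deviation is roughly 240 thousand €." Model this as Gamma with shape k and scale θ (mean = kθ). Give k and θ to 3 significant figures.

k ≈ 5.31, θ ≈ 104

For Gamma(k, scale θ): mean = kθ, variance = kθ², so CV = 1/√k.
CV = SD/mean = 240/553 = 0.434, hence k = 1/CV² = 5.31.
Then θ = mean/k = 553/5.31 = 104.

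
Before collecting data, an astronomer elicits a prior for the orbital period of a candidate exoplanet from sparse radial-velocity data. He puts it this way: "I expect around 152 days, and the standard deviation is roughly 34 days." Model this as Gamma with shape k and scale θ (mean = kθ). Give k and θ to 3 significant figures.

For Gamma(k, scale θ): mean = kθ, variance = kθ², so CV = 1/√k.
CV = SD/mean = 34/152 = 0.2237, hence k = 1/CV² = 20.
Then θ = mean/k = 152/20 = 7.61.

k ≈ 20, θ ≈ 7.61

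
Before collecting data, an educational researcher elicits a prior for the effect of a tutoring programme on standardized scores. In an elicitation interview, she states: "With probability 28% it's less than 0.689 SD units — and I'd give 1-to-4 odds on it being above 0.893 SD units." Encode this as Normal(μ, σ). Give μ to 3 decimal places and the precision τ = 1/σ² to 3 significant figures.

μ = 0.772, τ = 48.8

The p-quantile of Normal(μ,σ) is μ + z_p·σ, with z_{0.28} = -0.5828 and z_{0.8} = 0.8416.
Eliminate σ: μ = (z₂·x₁ − z₁·x₂)/(z₂ − z₁) = (0.8416·0.689 − (-0.5828)·0.893)/1.424 = 0.772.
Then σ = (x₂ − x₁)/(z₂ − z₁) = (0.893 − 0.689)/1.424 = 0.143.
Precision τ = 1/σ² = 1/0.1432² = 48.8.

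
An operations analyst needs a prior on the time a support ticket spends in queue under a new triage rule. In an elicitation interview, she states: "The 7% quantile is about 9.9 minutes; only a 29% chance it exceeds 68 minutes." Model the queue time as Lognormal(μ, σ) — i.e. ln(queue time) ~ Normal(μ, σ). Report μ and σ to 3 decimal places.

μ ≈ 3.694, σ ≈ 0.950

If T ~ Lognormal(μ,σ) then ln T ~ Normal(μ,σ), so the p-quantile of ln T is μ + z_p·σ.
ln(9.9) = 2.293 and ln(68) = 4.22; z_{0.07} = -1.476, z_{0.71} = 0.5534.
σ = (4.22 − 2.293)/(0.5534 − (-1.476)) = 0.950.
μ = 2.293 − (-1.476)·0.950 = 3.694.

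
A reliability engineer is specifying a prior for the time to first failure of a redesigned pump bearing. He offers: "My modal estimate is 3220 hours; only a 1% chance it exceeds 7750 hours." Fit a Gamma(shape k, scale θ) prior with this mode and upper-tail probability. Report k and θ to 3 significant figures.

Gamma(k,θ) with k>1 has mode (k−1)θ, so θ = 3220/(k−1).
Need P(X < 7750) = 0.99 with θ tied to k this way. Start at k = 2, θ = 3220: P(X<7750) ≈ 0.693.
Too low — raise k to concentrate. Iterating converges to k ≈ 7.13.
Then θ = 3220/(7.13−1) ≈ 525.

k ≈ 7.13, θ ≈ 525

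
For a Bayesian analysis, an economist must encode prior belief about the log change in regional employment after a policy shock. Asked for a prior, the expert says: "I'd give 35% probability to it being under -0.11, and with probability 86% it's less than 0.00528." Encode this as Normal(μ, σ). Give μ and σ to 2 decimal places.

The p-quantile of Normal(μ,σ) is μ + z_p·σ, with z_{0.35} = -0.3853 and z_{0.86} = 1.08.
Eliminate σ: μ = (z₂·x₁ − z₁·x₂)/(z₂ − z₁) = (1.08·-0.11 − (-0.3853)·0.00528)/1.466 = -0.08.
Then σ = (x₂ − x₁)/(z₂ − z₁) = (0.00528 − -0.11)/1.466 = 0.08.

μ = -0.08, σ = 0.08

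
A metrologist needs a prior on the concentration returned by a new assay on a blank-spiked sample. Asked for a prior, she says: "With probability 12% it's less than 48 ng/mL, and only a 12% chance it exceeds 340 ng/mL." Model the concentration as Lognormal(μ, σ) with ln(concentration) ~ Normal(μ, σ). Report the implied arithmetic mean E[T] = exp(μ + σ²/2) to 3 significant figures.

E[T] ≈ 181 ng/mL

If T ~ Lognormal(μ,σ) then ln T ~ Normal(μ,σ), so the p-quantile of ln T is μ + z_p·σ.
ln(48) = 3.871 and ln(340) = 5.829; z_{0.12} = -1.175, z_{0.88} = 1.175.
σ = (5.829 − 3.871)/(1.175 − (-1.175)) = 0.833.
μ = 3.871 − (-1.175)·0.833 = 4.850.
E[T] = exp(μ + σ²/2) = exp(4.850 + 0.3470) = 181 ng/mL.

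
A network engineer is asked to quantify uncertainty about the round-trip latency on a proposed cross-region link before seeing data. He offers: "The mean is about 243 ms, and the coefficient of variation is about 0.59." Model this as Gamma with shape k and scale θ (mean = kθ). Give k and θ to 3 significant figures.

For Gamma(k, scale θ): mean = kθ, variance = kθ², so CV = 1/√k.
CV = 0.59, hence k = 1/CV² = 2.87.
Then θ = mean/k = 243/2.87 = 84.6.

k ≈ 2.87, θ ≈ 84.6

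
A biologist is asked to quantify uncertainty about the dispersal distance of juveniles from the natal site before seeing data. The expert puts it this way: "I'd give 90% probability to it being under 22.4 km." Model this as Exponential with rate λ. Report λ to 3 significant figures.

P(T < 22.4) = 1 − e^(−λ·22.4) = 0.9, so λ = −ln(1−0.9)/22.4 = −ln(0.1)/22.4 = 0.103.

λ ≈ 0.103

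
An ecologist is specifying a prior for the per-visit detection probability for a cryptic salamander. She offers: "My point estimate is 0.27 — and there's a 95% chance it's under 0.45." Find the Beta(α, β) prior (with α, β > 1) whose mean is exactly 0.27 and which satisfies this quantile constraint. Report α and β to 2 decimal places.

With mean 0.27 fixed, write α = 0.27s, β = 0.73s where s = α+β.
Need P(θ < 0.45) = 0.95 under Beta(0.27s, 0.73s). Normal approximation: (q−m)/√(m(1−m)/s) ≈ z_{0.95} = 1.64, so s ≈ 0.27·0.73·(1.64)²/(0.45−0.27)² = 16.5.
At s = 16.5: P(θ<0.45) ≈ 0.941. Adjusting to match 0.95 gives s ≈ 18.33.
So α = 0.27·18.33 ≈ 4.95, β = 0.73·18.33 ≈ 13.38.

α ≈ 4.95, β ≈ 13.38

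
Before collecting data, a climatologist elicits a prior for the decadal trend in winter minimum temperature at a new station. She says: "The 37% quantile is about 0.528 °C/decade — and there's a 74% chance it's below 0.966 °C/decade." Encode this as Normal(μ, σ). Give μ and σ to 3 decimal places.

For Normal(μ,σ), the p-quantile is μ + z_p·σ. Here z_{0.37} = -0.3319, z_{0.74} = 0.6433.
So 0.528 = μ − 0.3319σ and 0.966 = μ + 0.6433σ.
Subtracting: σ = (0.966 − 0.528)/(0.6433 − (-0.3319)) = 0.449.
Then μ = 0.528 − (-0.3319)·0.449 = 0.677.

μ = 0.677, σ = 0.449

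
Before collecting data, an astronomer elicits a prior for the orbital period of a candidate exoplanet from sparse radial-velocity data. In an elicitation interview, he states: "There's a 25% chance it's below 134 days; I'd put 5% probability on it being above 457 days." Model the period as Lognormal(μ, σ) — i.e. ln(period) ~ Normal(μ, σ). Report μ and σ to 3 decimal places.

μ ≈ 5.255, σ ≈ 0.529

If T ~ Lognormal(μ,σ) then ln T ~ Normal(μ,σ), so the p-quantile of ln T is μ + z_p·σ.
ln(134) = 4.898 and ln(457) = 6.125; z_{0.25} = -0.6745, z_{0.95} = 1.645.
σ = (6.125 − 4.898)/(1.645 − (-0.6745)) = 0.529.
μ = 4.898 − (-0.6745)·0.529 = 5.255.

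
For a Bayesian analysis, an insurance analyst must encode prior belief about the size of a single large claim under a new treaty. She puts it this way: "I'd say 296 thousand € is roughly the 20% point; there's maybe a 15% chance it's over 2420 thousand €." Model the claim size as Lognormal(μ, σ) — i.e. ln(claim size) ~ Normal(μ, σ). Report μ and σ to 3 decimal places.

If T ~ Lognormal(μ,σ) then ln T ~ Normal(μ,σ), so the p-quantile of ln T is μ + z_p·σ.
ln(296) = 5.69 and ln(2420) = 7.792; z_{0.2} = -0.8416, z_{0.85} = 1.036.
σ = (7.792 − 5.69)/(1.036 − (-0.8416)) = 1.119.
μ = 5.69 − (-0.8416)·1.119 = 6.632.

μ ≈ 6.632, σ ≈ 1.119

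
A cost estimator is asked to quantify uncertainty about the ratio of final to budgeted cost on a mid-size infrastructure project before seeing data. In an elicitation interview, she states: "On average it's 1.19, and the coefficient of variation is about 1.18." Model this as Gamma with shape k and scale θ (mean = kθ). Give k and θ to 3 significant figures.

For Gamma(k, scale θ): mean = kθ, variance = kθ², so CV = 1/√k.
CV = 1.18, hence k = 1/CV² = 0.718.
Then θ = mean/k = 1.19/0.718 = 1.66.

k ≈ 0.718, θ ≈ 1.66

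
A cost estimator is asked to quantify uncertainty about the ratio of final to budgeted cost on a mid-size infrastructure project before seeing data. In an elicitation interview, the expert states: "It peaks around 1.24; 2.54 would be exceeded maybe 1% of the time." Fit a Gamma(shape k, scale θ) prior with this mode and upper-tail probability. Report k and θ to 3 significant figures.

Gamma(k,θ) with k>1 has mode (k−1)θ, so θ = 1.24/(k−1).
Need P(X < 2.54) = 0.99 with θ tied to k this way. Start at k = 2, θ = 1.24: P(X<2.54) ≈ 0.607.
Too low — raise k to concentrate. Iterating converges to k ≈ 10.5.
Then θ = 1.24/(10.5−1) ≈ 0.13.

k ≈ 10.5, θ ≈ 0.13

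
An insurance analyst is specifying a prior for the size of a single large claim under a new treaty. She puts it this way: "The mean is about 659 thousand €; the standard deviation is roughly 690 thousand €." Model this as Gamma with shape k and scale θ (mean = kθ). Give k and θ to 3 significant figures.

For Gamma(k, scale θ): mean = kθ, variance = kθ², so CV = 1/√k.
CV = SD/mean = 690/659 = 1.047, hence k = 1/CV² = 0.912.
Then θ = mean/k = 659/0.912 = 722.

k ≈ 0.912, θ ≈ 722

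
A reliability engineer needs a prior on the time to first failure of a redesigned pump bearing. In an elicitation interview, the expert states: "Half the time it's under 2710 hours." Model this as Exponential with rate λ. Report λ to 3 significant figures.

λ ≈ 0.000256

Exponential median = ln 2 / λ, so λ = ln 2 / 2710.0 = 0.000256.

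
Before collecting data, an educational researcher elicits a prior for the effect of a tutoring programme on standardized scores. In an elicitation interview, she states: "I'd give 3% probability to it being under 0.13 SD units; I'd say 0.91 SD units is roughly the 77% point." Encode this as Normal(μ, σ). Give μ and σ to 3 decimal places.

μ = 0.690, σ = 0.298

The p-quantile of Normal(μ,σ) is μ + z_p·σ, with z_{0.03} = -1.881 and z_{0.77} = 0.7388.
Eliminate σ: μ = (z₂·x₁ − z₁·x₂)/(z₂ − z₁) = (0.7388·0.13 − (-1.881)·0.91)/2.62 = 0.690.
Then σ = (x₂ − x₁)/(z₂ − z₁) = (0.91 − 0.13)/2.62 = 0.298.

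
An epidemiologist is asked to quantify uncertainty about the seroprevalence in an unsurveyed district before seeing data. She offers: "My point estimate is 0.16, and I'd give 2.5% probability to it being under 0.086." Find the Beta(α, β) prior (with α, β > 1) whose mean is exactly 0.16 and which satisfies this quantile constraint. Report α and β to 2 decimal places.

α ≈ 11.74, β ≈ 61.61

With mean 0.16 fixed, write α = 0.16s, β = 0.84s where s = α+β.
Need P(θ < 0.086) = 0.025 under Beta(0.16s, 0.84s). Normal approximation: (q−m)/√(m(1−m)/s) ≈ z_{0.025} = -1.96, so s ≈ 0.16·0.84·(-1.96)²/(0.086−0.16)² = 94.3.
At s = 94.3: P(θ<0.086) ≈ 0.012. Adjusting to match 0.025 gives s ≈ 73.35.
So α = 0.16·73.35 ≈ 11.74, β = 0.84·73.35 ≈ 61.61.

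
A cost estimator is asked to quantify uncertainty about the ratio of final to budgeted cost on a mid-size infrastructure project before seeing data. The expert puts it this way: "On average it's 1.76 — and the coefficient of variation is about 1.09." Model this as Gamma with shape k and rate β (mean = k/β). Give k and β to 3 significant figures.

For Gamma(k, rate β): mean = k/β, variance = k/β², so CV = 1/√k.
CV = 1.09, hence k = 1/CV² = 0.842.
Then β = k/mean = 0.842/1.76 = 0.478.

k ≈ 0.842, β ≈ 0.478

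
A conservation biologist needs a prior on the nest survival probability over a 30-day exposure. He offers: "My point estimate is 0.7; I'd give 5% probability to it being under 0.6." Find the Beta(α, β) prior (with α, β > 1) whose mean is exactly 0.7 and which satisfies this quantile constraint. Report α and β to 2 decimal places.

With mean 0.7 fixed, write α = 0.7s, β = 0.3s where s = α+β.
Need P(θ < 0.6) = 0.05 under Beta(0.7s, 0.3s). Normal approximation: (q−m)/√(m(1−m)/s) ≈ z_{0.05} = -1.64, so s ≈ 0.7·0.3·(-1.64)²/(0.6−0.7)² = 56.8.
At s = 56.8: P(θ<0.6) ≈ 0.055. Adjusting to match 0.05 gives s ≈ 60.34.
So α = 0.7·60.34 ≈ 42.24, β = 0.3·60.34 ≈ 18.10.

α ≈ 42.24, β ≈ 18.10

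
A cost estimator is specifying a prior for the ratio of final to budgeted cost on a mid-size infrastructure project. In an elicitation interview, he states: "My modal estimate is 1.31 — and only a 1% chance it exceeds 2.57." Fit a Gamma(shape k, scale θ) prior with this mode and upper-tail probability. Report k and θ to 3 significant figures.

k ≈ 11.9, θ ≈ 0.121

Gamma(k,θ) with k>1 has mode (k−1)θ, so θ = 1.31/(k−1).
Need P(X < 2.57) = 0.99 with θ tied to k this way. Start at k = 2, θ = 1.31: P(X<2.57) ≈ 0.584.
Too low — raise k to concentrate. Iterating converges to k ≈ 11.9.
Then θ = 1.31/(11.9−1) ≈ 0.121.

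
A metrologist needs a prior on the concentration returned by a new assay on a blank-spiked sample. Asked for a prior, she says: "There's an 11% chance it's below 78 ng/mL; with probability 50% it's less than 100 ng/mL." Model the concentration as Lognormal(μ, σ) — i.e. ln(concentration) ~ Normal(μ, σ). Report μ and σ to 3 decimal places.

μ ≈ 4.605, σ ≈ 0.203

If T ~ Lognormal(μ,σ) then ln T ~ Normal(μ,σ), so the p-quantile of ln T is μ + z_p·σ.
ln(78) = 4.357 and ln(100) = 4.605; z_{0.11} = -1.227, z_{0.5} = 0.
σ = (4.605 − 4.357)/(0 − (-1.227)) = 0.203.
μ = 4.357 − (-1.227)·0.203 = 4.605.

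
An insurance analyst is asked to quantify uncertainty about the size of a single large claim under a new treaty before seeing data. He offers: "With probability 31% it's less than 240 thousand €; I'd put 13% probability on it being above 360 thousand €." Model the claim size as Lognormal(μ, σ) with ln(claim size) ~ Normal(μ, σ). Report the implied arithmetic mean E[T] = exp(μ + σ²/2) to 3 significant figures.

If T ~ Lognormal(μ,σ) then ln T ~ Normal(μ,σ), so the p-quantile of ln T is μ + z_p·σ.
ln(240) = 5.481 and ln(360) = 5.886; z_{0.31} = -0.4959, z_{0.87} = 1.126.
σ = (5.886 − 5.481)/(1.126 − (-0.4959)) = 0.250.
μ = 5.481 − (-0.4959)·0.250 = 5.605.
E[T] = exp(μ + σ²/2) = exp(5.605 + 0.0312) = 280 thousand €.

E[T] ≈ 280 thousand €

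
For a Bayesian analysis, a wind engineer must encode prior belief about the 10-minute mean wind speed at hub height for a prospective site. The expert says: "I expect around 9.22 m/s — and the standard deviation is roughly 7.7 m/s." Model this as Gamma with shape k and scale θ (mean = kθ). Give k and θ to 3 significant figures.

For Gamma(k, scale θ): mean = kθ, variance = kθ², so CV = 1/√k.
CV = SD/mean = 7.7/9.22 = 0.8351, hence k = 1/CV² = 1.43.
Then θ = mean/k = 9.22/1.43 = 6.43.

k ≈ 1.43, θ ≈ 6.43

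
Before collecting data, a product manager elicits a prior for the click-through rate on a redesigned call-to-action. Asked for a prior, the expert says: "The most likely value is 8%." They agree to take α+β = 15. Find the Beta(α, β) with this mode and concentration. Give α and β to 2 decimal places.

α = 2.04, β = 12.96

For α,β > 1 the Beta mode is (α−1)/(α+β−2). With α+β = 15, the mode is (α−1)/13.
Set (α−1)/13 = 0.08 → α = 1 + 0.08·13 = 2.04.
β = 15 − α = 12.96.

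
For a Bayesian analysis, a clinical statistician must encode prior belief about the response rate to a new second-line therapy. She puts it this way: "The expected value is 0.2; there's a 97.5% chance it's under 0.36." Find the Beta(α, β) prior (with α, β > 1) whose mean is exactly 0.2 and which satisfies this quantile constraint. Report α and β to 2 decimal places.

With mean 0.2 fixed, write α = 0.2s, β = 0.8s where s = α+β.
Need P(θ < 0.36) = 0.975 under Beta(0.2s, 0.8s). Normal approximation: (q−m)/√(m(1−m)/s) ≈ z_{0.975} = 1.96, so s ≈ 0.2·0.8·(1.96)²/(0.36−0.2)² = 24.0.
At s = 24.0: P(θ<0.36) ≈ 0.963. Adjusting to match 0.975 gives s ≈ 29.21.
So α = 0.2·29.21 ≈ 5.84, β = 0.8·29.21 ≈ 23.37.

α ≈ 5.84, β ≈ 23.37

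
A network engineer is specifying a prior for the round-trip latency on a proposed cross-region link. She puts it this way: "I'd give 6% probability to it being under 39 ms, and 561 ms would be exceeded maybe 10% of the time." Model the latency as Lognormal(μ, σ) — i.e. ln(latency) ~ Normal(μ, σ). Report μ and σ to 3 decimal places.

If T ~ Lognormal(μ,σ) then ln T ~ Normal(μ,σ), so the p-quantile of ln T is μ + z_p·σ.
ln(39) = 3.664 and ln(561) = 6.33; z_{0.06} = -1.555, z_{0.9} = 1.282.
σ = (6.33 − 3.664)/(1.282 − (-1.555)) = 0.940.
μ = 3.664 − (-1.555)·0.940 = 5.125.

μ ≈ 5.125, σ ≈ 0.940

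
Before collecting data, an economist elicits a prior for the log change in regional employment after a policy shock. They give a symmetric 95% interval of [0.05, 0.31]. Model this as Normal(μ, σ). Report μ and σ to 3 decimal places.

A symmetric 95% interval runs μ ± z·σ with z = 1.96.
Half-width = 0.13, so σ = 0.13/1.96 = 0.066.
μ is the interval midpoint, 0.180.

μ = 0.180, σ = 0.066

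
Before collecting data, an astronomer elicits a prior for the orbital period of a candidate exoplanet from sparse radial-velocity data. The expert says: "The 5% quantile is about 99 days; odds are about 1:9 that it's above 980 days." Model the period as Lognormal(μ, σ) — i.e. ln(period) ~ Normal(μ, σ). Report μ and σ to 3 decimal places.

If T ~ Lognormal(μ,σ) then ln T ~ Normal(μ,σ), so the p-quantile of ln T is μ + z_p·σ.
ln(99) = 4.595 and ln(980) = 6.888; z_{0.05} = -1.645, z_{0.9} = 1.282.
σ = (6.888 − 4.595)/(1.282 − (-1.645)) = 0.783.
μ = 4.595 − (-1.645)·0.783 = 5.884.

μ ≈ 5.884, σ ≈ 0.783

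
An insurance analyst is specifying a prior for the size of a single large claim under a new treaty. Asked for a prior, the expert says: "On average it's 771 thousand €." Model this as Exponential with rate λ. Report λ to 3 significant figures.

λ ≈ 0.0013

Exponential mean = 1/λ, so λ = 1/771.0 = 0.0013.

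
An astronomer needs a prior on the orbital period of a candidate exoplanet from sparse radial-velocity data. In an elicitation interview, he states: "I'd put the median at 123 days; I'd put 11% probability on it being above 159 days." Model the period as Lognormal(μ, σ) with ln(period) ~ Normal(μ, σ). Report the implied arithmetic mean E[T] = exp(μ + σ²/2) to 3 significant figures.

E[T] ≈ 126 days

If T ~ Lognormal(μ,σ) then ln T ~ Normal(μ,σ), so the p-quantile of ln T is μ + z_p·σ.
ln(123) = 4.812 and ln(159) = 5.069; z_{0.5} = 0, z_{0.89} = 1.227.
σ = (5.069 − 4.812)/(1.227 − (0)) = 0.209.
μ = 4.812 − (0)·0.209 = 4.812.
E[T] = exp(μ + σ²/2) = exp(4.812 + 0.0219) = 126 days.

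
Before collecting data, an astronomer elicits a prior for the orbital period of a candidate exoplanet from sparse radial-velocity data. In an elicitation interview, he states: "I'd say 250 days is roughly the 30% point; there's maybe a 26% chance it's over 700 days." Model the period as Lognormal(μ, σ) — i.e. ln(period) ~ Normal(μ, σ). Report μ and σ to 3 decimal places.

If T ~ Lognormal(μ,σ) then ln T ~ Normal(μ,σ), so the p-quantile of ln T is μ + z_p·σ.
ln(250) = 5.521 and ln(700) = 6.551; z_{0.3} = -0.5244, z_{0.74} = 0.6433.
σ = (6.551 − 5.521)/(0.6433 − (-0.5244)) = 0.882.
μ = 5.521 − (-0.5244)·0.882 = 5.984.

μ ≈ 5.984, σ ≈ 0.882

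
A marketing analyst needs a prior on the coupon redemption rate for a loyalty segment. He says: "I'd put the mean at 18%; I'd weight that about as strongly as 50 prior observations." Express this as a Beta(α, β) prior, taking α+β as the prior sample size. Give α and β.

α = 9, β = 41

Under the effective-sample-size interpretation, Beta(α, β) has prior mean α/(α+β) and prior sample size α+β.
So α+β = 50 and α/(α+β) = 0.18, giving α = 0.18·50 = 9 and β = 50 − 9 = 41.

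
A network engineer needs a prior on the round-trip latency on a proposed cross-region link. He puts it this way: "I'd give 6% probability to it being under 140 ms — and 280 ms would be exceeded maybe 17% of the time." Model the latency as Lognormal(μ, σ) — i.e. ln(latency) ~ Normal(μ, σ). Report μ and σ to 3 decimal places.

If T ~ Lognormal(μ,σ) then ln T ~ Normal(μ,σ), so the p-quantile of ln T is μ + z_p·σ.
ln(140) = 4.942 and ln(280) = 5.635; z_{0.06} = -1.555, z_{0.83} = 0.9542.
σ = (5.635 − 4.942)/(0.9542 − (-1.555)) = 0.276.
μ = 4.942 − (-1.555)·0.276 = 5.371.

μ ≈ 5.371, σ ≈ 0.276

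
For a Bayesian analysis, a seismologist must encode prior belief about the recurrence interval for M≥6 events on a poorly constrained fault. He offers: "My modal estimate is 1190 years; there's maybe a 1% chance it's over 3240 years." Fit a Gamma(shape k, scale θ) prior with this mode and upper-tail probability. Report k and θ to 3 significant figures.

Gamma(k,θ) with k>1 has mode (k−1)θ, so θ = 1190/(k−1).
Need P(X < 3240) = 0.99 with θ tied to k this way. Start at k = 2, θ = 1190: P(X<3240) ≈ 0.755.
Too low — raise k to concentrate. Iterating converges to k ≈ 5.59.
Then θ = 1190/(5.59−1) ≈ 259.

k ≈ 5.59, θ ≈ 259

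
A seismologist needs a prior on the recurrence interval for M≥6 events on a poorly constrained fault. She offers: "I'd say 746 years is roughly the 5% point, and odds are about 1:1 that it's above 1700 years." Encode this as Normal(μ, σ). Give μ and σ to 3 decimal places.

For Normal(μ,σ), the p-quantile is μ + z_p·σ. Here z_{0.05} = -1.645, z_{0.5} = 0.
So 746 = μ − 1.645σ and 1700 = μ + 0σ.
Subtracting: σ = (1700 − 746)/(0 − (-1.645)) = 579.991.
Then μ = 746 − (-1.645)·579.991 = 1700.000.

μ = 1700.000, σ = 579.991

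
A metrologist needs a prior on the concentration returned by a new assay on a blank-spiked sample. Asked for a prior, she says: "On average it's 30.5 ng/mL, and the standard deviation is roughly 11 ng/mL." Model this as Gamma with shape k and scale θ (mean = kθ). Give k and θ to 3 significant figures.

For Gamma(k, scale θ): mean = kθ, variance = kθ², so CV = 1/√k.
CV = SD/mean = 11/30.5 = 0.3607, hence k = 1/CV² = 7.69.
Then θ = mean/k = 30.5/7.69 = 3.97.

k ≈ 7.69, θ ≈ 3.97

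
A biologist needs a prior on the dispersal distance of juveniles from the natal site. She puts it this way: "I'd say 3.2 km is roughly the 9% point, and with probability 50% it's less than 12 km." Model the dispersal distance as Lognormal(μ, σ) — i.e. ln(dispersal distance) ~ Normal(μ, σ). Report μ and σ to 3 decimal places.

μ ≈ 2.485, σ ≈ 0.986

If T ~ Lognormal(μ,σ) then ln T ~ Normal(μ,σ), so the p-quantile of ln T is μ + z_p·σ.
ln(3.2) = 1.163 and ln(12) = 2.485; z_{0.09} = -1.341, z_{0.5} = 0.
σ = (2.485 − 1.163)/(0 − (-1.341)) = 0.986.
μ = 1.163 − (-1.341)·0.986 = 2.485.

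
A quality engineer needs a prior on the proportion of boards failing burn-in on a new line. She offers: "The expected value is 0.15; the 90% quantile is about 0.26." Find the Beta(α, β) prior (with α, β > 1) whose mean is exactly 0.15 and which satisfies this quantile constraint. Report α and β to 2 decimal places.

α ≈ 2.81, β ≈ 15.95

With mean 0.15 fixed, write α = 0.15s, β = 0.85s where s = α+β.
Need P(θ < 0.26) = 0.9 under Beta(0.15s, 0.85s). Normal approximation: (q−m)/√(m(1−m)/s) ≈ z_{0.9} = 1.28, so s ≈ 0.15·0.85·(1.28)²/(0.26−0.15)² = 17.3.
At s = 17.3: P(θ<0.26) ≈ 0.893. Adjusting to match 0.9 gives s ≈ 18.76.
So α = 0.15·18.76 ≈ 2.81, β = 0.85·18.76 ≈ 15.95.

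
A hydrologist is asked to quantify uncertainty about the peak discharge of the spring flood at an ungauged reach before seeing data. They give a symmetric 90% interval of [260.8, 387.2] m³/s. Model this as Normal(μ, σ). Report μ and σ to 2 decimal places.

A symmetric 90% interval runs μ ± z·σ with z = 1.645.
Half-width = 63.2, so σ = 63.2/1.645 = 38.42.
μ is the interval midpoint, 324.00.

μ = 324.00, σ = 38.42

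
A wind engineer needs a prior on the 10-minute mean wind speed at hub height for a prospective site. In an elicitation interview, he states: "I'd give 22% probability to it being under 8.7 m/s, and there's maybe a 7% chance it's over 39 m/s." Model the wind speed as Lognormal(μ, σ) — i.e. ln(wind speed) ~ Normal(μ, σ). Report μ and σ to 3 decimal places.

If T ~ Lognormal(μ,σ) then ln T ~ Normal(μ,σ), so the p-quantile of ln T is μ + z_p·σ.
ln(8.7) = 2.163 and ln(39) = 3.664; z_{0.22} = -0.7722, z_{0.93} = 1.476.
σ = (3.664 − 2.163)/(1.476 − (-0.7722)) = 0.667.
μ = 2.163 − (-0.7722)·0.667 = 2.679.

μ ≈ 2.679, σ ≈ 0.667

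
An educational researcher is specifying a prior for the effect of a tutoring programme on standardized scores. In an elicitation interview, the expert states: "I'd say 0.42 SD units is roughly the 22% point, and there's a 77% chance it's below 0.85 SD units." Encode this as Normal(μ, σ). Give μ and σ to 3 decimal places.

μ = 0.640, σ = 0.285

For Normal(μ,σ), the p-quantile is μ + z_p·σ. Here z_{0.22} = -0.7722, z_{0.77} = 0.7388.
So 0.42 = μ − 0.7722σ and 0.85 = μ + 0.7388σ.
Subtracting: σ = (0.85 − 0.42)/(0.7388 − (-0.7722)) = 0.285.
Then μ = 0.42 − (-0.7722)·0.285 = 0.640.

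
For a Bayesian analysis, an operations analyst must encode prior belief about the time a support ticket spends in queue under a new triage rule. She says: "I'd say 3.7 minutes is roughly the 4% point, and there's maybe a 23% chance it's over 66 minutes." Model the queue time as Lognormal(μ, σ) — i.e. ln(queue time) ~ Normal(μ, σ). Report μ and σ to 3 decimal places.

If T ~ Lognormal(μ,σ) then ln T ~ Normal(μ,σ), so the p-quantile of ln T is μ + z_p·σ.
ln(3.7) = 1.308 and ln(66) = 4.19; z_{0.04} = -1.751, z_{0.77} = 0.7388.
σ = (4.19 − 1.308)/(0.7388 − (-1.751)) = 1.157.
μ = 1.308 − (-1.751)·1.157 = 3.335.

μ ≈ 3.335, σ ≈ 1.157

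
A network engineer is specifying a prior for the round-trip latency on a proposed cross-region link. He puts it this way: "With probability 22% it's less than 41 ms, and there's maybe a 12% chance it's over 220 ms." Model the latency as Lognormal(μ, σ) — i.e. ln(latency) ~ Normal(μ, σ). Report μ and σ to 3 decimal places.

If T ~ Lognormal(μ,σ) then ln T ~ Normal(μ,σ), so the p-quantile of ln T is μ + z_p·σ.
ln(41) = 3.714 and ln(220) = 5.394; z_{0.22} = -0.7722, z_{0.88} = 1.175.
σ = (5.394 − 3.714)/(1.175 − (-0.7722)) = 0.863.
μ = 3.714 − (-0.7722)·0.863 = 4.380.

μ ≈ 4.380, σ ≈ 0.863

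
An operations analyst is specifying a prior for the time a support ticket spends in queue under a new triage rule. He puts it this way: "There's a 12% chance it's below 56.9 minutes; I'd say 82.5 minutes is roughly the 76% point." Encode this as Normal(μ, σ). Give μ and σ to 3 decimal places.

For Normal(μ,σ), the p-quantile is μ + z_p·σ. Here z_{0.12} = -1.175, z_{0.76} = 0.7063.
So 56.9 = μ − 1.175σ and 82.5 = μ + 0.7063σ.
Subtracting: σ = (82.5 − 56.9)/(0.7063 − (-1.175)) = 13.608.
Then μ = 56.9 − (-1.175)·13.608 = 72.889.

μ = 72.889, σ = 13.608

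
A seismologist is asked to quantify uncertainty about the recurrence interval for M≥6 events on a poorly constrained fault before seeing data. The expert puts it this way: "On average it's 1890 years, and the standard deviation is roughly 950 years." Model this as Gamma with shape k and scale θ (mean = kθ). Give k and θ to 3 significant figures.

For Gamma(k, scale θ): mean = kθ, variance = kθ², so CV = 1/√k.
CV = SD/mean = 950/1890 = 0.5026, hence k = 1/CV² = 3.96.
Then θ = mean/k = 1890/3.96 = 478.

k ≈ 3.96, θ ≈ 478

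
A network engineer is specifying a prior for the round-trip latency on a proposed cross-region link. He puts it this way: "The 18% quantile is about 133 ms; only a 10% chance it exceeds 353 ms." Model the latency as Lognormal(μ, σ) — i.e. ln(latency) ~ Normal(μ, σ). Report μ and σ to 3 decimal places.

μ ≈ 5.297, σ ≈ 0.444

If T ~ Lognormal(μ,σ) then ln T ~ Normal(μ,σ), so the p-quantile of ln T is μ + z_p·σ.
ln(133) = 4.89 and ln(353) = 5.866; z_{0.18} = -0.9154, z_{0.9} = 1.282.
σ = (5.866 − 4.89)/(1.282 − (-0.9154)) = 0.444.
μ = 4.89 − (-0.9154)·0.444 = 5.297.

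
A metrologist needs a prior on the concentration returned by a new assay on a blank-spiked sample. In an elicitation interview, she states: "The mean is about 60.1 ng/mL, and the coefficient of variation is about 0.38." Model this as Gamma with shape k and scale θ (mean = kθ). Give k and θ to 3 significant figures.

For Gamma(k, scale θ): mean = kθ, variance = kθ², so CV = 1/√k.
CV = 0.38, hence k = 1/CV² = 6.93.
Then θ = mean/k = 60.1/6.93 = 8.68.

k ≈ 6.93, θ ≈ 8.68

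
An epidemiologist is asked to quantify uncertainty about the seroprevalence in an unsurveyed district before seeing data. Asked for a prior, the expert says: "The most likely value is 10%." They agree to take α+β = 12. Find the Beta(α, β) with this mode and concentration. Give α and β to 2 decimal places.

α = 2.00, β = 10.00

For α,β > 1 the Beta mode is (α−1)/(α+β−2). With α+β = 12, the mode is (α−1)/10.
Set (α−1)/10 = 0.1 → α = 1 + 0.1·10 = 2.00.
β = 12 − α = 10.00.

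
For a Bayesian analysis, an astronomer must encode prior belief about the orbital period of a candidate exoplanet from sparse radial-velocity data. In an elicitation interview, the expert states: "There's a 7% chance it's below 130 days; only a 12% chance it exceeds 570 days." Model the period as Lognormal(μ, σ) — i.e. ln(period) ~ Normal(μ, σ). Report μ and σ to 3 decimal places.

μ ≈ 5.690, σ ≈ 0.558

If T ~ Lognormal(μ,σ) then ln T ~ Normal(μ,σ), so the p-quantile of ln T is μ + z_p·σ.
ln(130) = 4.868 and ln(570) = 6.346; z_{0.07} = -1.476, z_{0.88} = 1.175.
σ = (6.346 − 4.868)/(1.175 − (-1.476)) = 0.558.
μ = 4.868 − (-1.476)·0.558 = 5.690.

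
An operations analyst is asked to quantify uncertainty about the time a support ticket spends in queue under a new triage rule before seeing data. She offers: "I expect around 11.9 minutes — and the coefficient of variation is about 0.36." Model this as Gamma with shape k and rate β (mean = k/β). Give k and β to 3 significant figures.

For Gamma(k, rate β): mean = k/β, variance = k/β², so CV = 1/√k.
CV = 0.36, hence k = 1/CV² = 7.72.
Then β = k/mean = 7.72/11.9 = 0.648.

k ≈ 7.72, β ≈ 0.648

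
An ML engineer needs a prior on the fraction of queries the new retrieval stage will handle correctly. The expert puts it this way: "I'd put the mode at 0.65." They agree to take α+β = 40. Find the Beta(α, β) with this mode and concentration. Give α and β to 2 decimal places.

α = 25.70, β = 14.30

For α,β > 1 the Beta mode is (α−1)/(α+β−2). With α+β = 40, the mode is (α−1)/38.
Set (α−1)/38 = 0.65 → α = 1 + 0.65·38 = 25.70.
β = 40 − α = 14.30.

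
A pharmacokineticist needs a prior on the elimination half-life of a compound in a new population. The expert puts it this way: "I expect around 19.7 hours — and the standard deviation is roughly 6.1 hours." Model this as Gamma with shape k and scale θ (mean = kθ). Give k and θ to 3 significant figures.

For Gamma(k, scale θ): mean = kθ, variance = kθ², so CV = 1/√k.
CV = SD/mean = 6.1/19.7 = 0.3096, hence k = 1/CV² = 10.4.
Then θ = mean/k = 19.7/10.4 = 1.89.

k ≈ 10.4, θ ≈ 1.89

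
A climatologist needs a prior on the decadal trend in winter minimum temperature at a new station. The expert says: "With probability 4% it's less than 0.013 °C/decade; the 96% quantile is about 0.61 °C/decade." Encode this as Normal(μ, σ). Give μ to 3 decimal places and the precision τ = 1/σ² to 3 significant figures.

The p-quantile of Normal(μ,σ) is μ + z_p·σ, with z_{0.04} = -1.751 and z_{0.96} = 1.751.
Eliminate σ: μ = (z₂·x₁ − z₁·x₂)/(z₂ − z₁) = (1.751·0.013 − (-1.751)·0.61)/3.501 = 0.312.
Then σ = (x₂ − x₁)/(z₂ − z₁) = (0.61 − 0.013)/3.501 = 0.171.
Precision τ = 1/σ² = 1/0.1705² = 34.4.

μ = 0.312, τ = 34.4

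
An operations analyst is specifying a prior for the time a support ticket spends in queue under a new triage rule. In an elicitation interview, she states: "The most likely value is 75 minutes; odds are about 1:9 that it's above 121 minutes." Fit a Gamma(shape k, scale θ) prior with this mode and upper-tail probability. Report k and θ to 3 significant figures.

k ≈ 9.22, θ ≈ 9.12

Gamma(k,θ) with k>1 has mode (k−1)θ, so θ = 75/(k−1).
Need P(X < 121) = 0.9 with θ tied to k this way. Start at k = 2, θ = 75: P(X<121) ≈ 0.479.
Too low — raise k to concentrate. Iterating converges to k ≈ 9.22.
Then θ = 75/(9.22−1) ≈ 9.12.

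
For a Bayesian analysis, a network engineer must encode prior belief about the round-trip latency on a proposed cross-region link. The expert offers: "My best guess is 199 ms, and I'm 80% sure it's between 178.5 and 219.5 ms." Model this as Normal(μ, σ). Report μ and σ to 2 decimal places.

μ = 199.00, σ = 16.00

A symmetric 80% interval runs μ ± z·σ with z = 1.282.
Half-width = 20.5, so σ = 20.5/1.282 = 16.00.
μ is the stated best guess, 199.00.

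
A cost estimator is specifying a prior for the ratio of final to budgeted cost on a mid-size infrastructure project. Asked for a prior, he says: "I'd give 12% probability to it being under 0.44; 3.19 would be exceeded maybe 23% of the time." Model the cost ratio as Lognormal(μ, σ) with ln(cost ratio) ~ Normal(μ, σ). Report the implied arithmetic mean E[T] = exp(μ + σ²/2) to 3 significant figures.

If T ~ Lognormal(μ,σ) then ln T ~ Normal(μ,σ), so the p-quantile of ln T is μ + z_p·σ.
ln(0.44) = -0.821 and ln(3.19) = 1.16; z_{0.12} = -1.175, z_{0.77} = 0.7388.
σ = (1.16 − -0.821)/(0.7388 − (-1.175)) = 1.035.
μ = -0.821 − (-1.175)·1.035 = 0.395.
E[T] = exp(μ + σ²/2) = exp(0.395 + 0.5357) = 2.54.

E[T] ≈ 2.54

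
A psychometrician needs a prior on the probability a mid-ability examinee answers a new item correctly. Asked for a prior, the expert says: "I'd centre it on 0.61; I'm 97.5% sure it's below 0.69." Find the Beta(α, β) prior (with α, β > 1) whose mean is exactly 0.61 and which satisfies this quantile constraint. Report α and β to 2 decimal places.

α ≈ 82.97, β ≈ 53.04

With mean 0.61 fixed, write α = 0.61s, β = 0.39s where s = α+β.
Need P(θ < 0.69) = 0.975 under Beta(0.61s, 0.39s). Normal approximation: (q−m)/√(m(1−m)/s) ≈ z_{0.975} = 1.96, so s ≈ 0.61·0.39·(1.96)²/(0.69−0.61)² = 142.8.
At s = 142.8: P(θ<0.69) ≈ 0.978. Adjusting to match 0.975 gives s ≈ 136.01.
So α = 0.61·136.01 ≈ 82.97, β = 0.39·136.01 ≈ 53.04.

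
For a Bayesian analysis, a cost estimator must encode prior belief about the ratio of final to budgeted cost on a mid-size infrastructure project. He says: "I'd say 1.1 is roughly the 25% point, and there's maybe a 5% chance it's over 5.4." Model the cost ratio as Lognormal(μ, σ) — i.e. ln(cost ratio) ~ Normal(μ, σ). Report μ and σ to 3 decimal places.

If T ~ Lognormal(μ,σ) then ln T ~ Normal(μ,σ), so the p-quantile of ln T is μ + z_p·σ.
ln(1.1) = 0.09531 and ln(5.4) = 1.686; z_{0.25} = -0.6745, z_{0.95} = 1.645.
σ = (1.686 − 0.09531)/(1.645 − (-0.6745)) = 0.686.
μ = 0.09531 − (-0.6745)·0.686 = 0.558.

μ ≈ 0.558, σ ≈ 0.686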